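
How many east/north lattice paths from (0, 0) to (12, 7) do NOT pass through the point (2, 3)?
Number of paths = 40378

Total paths from (0, 0) to (12, 7): C(19, 12) = 50388. Paths through (2, 3): (paths (0, 0) → (2, 3)) × (paths (2, 3) → (12, 7)) = C(5, 2) · C(14, 10) = 10 · 1001 = 10010. Avoidance count = 50388 − 10010 = 40378.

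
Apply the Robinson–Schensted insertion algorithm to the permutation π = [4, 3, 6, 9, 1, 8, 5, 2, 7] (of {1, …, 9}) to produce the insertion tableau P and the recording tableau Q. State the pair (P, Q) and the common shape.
P = [1, 2, 7] / [3, 5, 8] / [4, 6] / [9];  Q = [1, 3, 4] / [2, 6, 9] / [5, 7] / [8];  common shape = (3, 3, 2, 1)

Row-insert the values π_1, π_2, … into P one at a time, bumping the leftmost entry strictly greater than the inserted value down to the next row. The recording tableau Q records, in position (i, j), the step at which that cell was added to P.
  Insert 4 (step 1): P = [4];  Q = [1]
  Insert 3 (step 2): P = [3] / [4];  Q = [1] / [2]
  Insert 6 (step 3): P = [3, 6] / [4];  Q = [1, 3] / [2]
  Insert 9 (step 4): P = [3, 6, 9] / [4];  Q = [1, 3, 4] / [2]
  Insert 1 (step 5): P = [1, 6, 9] / [3] / [4];  Q = [1, 3, 4] / [2] / [5]
  Insert 8 (step 6): P = [1, 6, 8] / [3, 9] / [4];  Q = [1, 3, 4] / [2, 6] / [5]
  Insert 5 (step 7): P = [1, 5, 8] / [3, 6] / [4, 9];  Q = [1, 3, 4] / [2, 6] / [5, 7]
  Insert 2 (step 8): P = [1, 2, 8] / [3, 5] / [4, 6] / [9];  Q = [1, 3, 4] / [2, 6] / [5, 7] / [8]
  Insert 7 (step 9): P = [1, 2, 7] / [3, 5, 8] / [4, 6] / [9];  Q = [1, 3, 4] / [2, 6, 9] / [5, 7] / [8]
Final shape: (3, 3, 2, 1).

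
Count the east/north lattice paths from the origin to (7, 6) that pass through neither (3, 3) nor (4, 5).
Number of paths = 752

Inclusion–exclusion. Total paths: C(13, 7) = 1716. Through P₁: C(6, 3)·C(7, 4) = 700. Through P₂: C(9, 4)·C(4, 3) = 504. Since P₁ is strictly southwest of P₂, a monotone path through both must visit P₁ then P₂; paths through both = C(6, 3)·C(3, 1)·C(4, 3) = 240. Avoid both = 1716 − 700 − 504 + 240 = 752.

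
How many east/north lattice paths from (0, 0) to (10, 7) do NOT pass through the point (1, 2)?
Number of paths = 13442

Total paths from (0, 0) to (10, 7): C(17, 10) = 19448. Paths through (1, 2): (paths (0, 0) → (1, 2)) × (paths (1, 2) → (10, 7)) = C(3, 1) · C(14, 9) = 3 · 2002 = 6006. Avoidance count = 19448 − 6006 = 13442.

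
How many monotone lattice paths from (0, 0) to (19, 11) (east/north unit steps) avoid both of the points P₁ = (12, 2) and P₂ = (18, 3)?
Number of paths = 53580023

Inclusion–exclusion. Total paths: C(30, 19) = 54627300. Through P₁: C(14, 12)·C(16, 7) = 1041040. Through P₂: C(21, 18)·C(9, 1) = 11970. Since P₁ is strictly southwest of P₂, a monotone path through both must visit P₁ then P₂; paths through both = C(14, 12)·C(7, 6)·C(9, 1) = 5733. Avoid both = 54627300 − 1041040 − 11970 + 5733 = 53580023.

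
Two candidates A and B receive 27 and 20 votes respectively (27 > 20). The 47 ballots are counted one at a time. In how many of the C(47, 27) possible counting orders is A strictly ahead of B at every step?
Strict-lead orderings = 1453986335186

Total orderings of the 47 votes with 27 for A: C(47, 27) = 9762479679106. By the Bertrand ballot formula (Cycle Lemma / reflection principle), the number of orderings in which A is strictly ahead of B throughout is (p − q)/(p + q) · C(p + q, p) = (27 − 20)/(27 + 20) · 9762479679106 = 1453986335186.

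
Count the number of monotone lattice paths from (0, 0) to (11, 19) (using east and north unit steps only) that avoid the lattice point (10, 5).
Number of paths = 54582255

Total paths from (0, 0) to (11, 19): C(30, 11) = 54627300. Paths through (10, 5): (paths (0, 0) → (10, 5)) × (paths (10, 5) → (11, 19)) = C(15, 10) · C(15, 1) = 3003 · 15 = 45045. Avoidance count = 54627300 − 45045 = 54582255.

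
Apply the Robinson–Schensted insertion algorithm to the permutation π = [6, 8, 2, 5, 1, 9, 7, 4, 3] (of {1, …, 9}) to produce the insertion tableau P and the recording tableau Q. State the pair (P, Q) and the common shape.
P = [1, 3, 7] / [2, 4, 9] / [5, 8] / [6];  Q = [1, 2, 6] / [3, 4, 7] / [5, 8] / [9];  common shape = (3, 3, 2, 1)

Row-insert the values π_1, π_2, … into P one at a time, bumping the leftmost entry strictly greater than the inserted value down to the next row. The recording tableau Q records, in position (i, j), the step at which that cell was added to P.
  Insert 6 (step 1): P = [6];  Q = [1]
  Insert 8 (step 2): P = [6, 8];  Q = [1, 2]
  Insert 2 (step 3): P = [2, 8] / [6];  Q = [1, 2] / [3]
  Insert 5 (step 4): P = [2, 5] / [6, 8];  Q = [1, 2] / [3, 4]
  Insert 1 (step 5): P = [1, 5] / [2, 8] / [6];  Q = [1, 2] / [3, 4] / [5]
  Insert 9 (step 6): P = [1, 5, 9] / [2, 8] / [6];  Q = [1, 2, 6] / [3, 4] / [5]
  Insert 7 (step 7): P = [1, 5, 7] / [2, 8, 9] / [6];  Q = [1, 2, 6] / [3, 4, 7] / [5]
  Insert 4 (step 8): P = [1, 4, 7] / [2, 5, 9] / [6, 8];  Q = [1, 2, 6] / [3, 4, 7] / [5, 8]
  Insert 3 (step 9): P = [1, 3, 7] / [2, 4, 9] / [5, 8] / [6];  Q = [1, 2, 6] / [3, 4, 7] / [5, 8] / [9]
Final shape: (3, 3, 2, 1).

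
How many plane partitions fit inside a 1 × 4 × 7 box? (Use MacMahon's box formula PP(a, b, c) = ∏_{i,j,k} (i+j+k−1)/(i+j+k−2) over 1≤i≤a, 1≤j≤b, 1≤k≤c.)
PP(1, 4, 7) = 330

Evaluate the triple product over i = 1..1, j = 1..4, k = 1..7. The factors are (2/1) · (3/2) · (4/3) · (5/4) · (6/5) · (7/6) · (8/7) · (3/2) · … (28 factors total). The numerators and denominators telescope so the product is an integer; carrying out the multiplication exactly gives PP(1, 4, 7) = 330.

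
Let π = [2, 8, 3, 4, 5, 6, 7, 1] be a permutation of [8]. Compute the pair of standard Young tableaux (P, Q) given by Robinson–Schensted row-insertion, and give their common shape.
P = [1, 3, 4, 5, 6, 7] / [2] / [8];  Q = [1, 2, 4, 5, 6, 7] / [3] / [8];  common shape = (6, 1, 1)

Row-insert the values π_1, π_2, … into P one at a time, bumping the leftmost entry strictly greater than the inserted value down to the next row. The recording tableau Q records, in position (i, j), the step at which that cell was added to P.
  Insert 2 (step 1): P = [2];  Q = [1]
  Insert 8 (step 2): P = [2, 8];  Q = [1, 2]
  Insert 3 (step 3): P = [2, 3] / [8];  Q = [1, 2] / [3]
  Insert 4 (step 4): P = [2, 3, 4] / [8];  Q = [1, 2, 4] / [3]
  Insert 5 (step 5): P = [2, 3, 4, 5] / [8];  Q = [1, 2, 4, 5] / [3]
  Insert 6 (step 6): P = [2, 3, 4, 5, 6] / [8];  Q = [1, 2, 4, 5, 6] / [3]
  Insert 7 (step 7): P = [2, 3, 4, 5, 6, 7] / [8];  Q = [1, 2, 4, 5, 6, 7] / [3]
  Insert 1 (step 8): P = [1, 3, 4, 5, 6, 7] / [2] / [8];  Q = [1, 2, 4, 5, 6, 7] / [3] / [8]
Final shape: (6, 1, 1).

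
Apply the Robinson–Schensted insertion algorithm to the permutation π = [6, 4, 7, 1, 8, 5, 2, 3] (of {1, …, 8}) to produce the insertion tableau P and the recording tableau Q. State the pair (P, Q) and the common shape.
P = [1, 2, 3] / [4, 5, 8] / [6, 7];  Q = [1, 3, 5] / [2, 6, 8] / [4, 7];  common shape = (3, 3, 2)

Row-insert the values π_1, π_2, … into P one at a time, bumping the leftmost entry strictly greater than the inserted value down to the next row. The recording tableau Q records, in position (i, j), the step at which that cell was added to P.
  Insert 6 (step 1): P = [6];  Q = [1]
  Insert 4 (step 2): P = [4] / [6];  Q = [1] / [2]
  Insert 7 (step 3): P = [4, 7] / [6];  Q = [1, 3] / [2]
  Insert 1 (step 4): P = [1, 7] / [4] / [6];  Q = [1, 3] / [2] / [4]
  Insert 8 (step 5): P = [1, 7, 8] / [4] / [6];  Q = [1, 3, 5] / [2] / [4]
  Insert 5 (step 6): P = [1, 5, 8] / [4, 7] / [6];  Q = [1, 3, 5] / [2, 6] / [4]
  Insert 2 (step 7): P = [1, 2, 8] / [4, 5] / [6, 7];  Q = [1, 3, 5] / [2, 6] / [4, 7]
  Insert 3 (step 8): P = [1, 2, 3] / [4, 5, 8] / [6, 7];  Q = [1, 3, 5] / [2, 6, 8] / [4, 7]
Final shape: (3, 3, 2).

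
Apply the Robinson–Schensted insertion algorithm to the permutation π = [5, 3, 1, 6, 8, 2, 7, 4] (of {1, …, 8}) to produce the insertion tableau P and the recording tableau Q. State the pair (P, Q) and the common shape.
P = [1, 2, 4] / [3, 6, 7] / [5, 8];  Q = [1, 4, 5] / [2, 6, 7] / [3, 8];  common shape = (3, 3, 2)

Row-insert the values π_1, π_2, … into P one at a time, bumping the leftmost entry strictly greater than the inserted value down to the next row. The recording tableau Q records, in position (i, j), the step at which that cell was added to P.
  Insert 5 (step 1): P = [5];  Q = [1]
  Insert 3 (step 2): P = [3] / [5];  Q = [1] / [2]
  Insert 1 (step 3): P = [1] / [3] / [5];  Q = [1] / [2] / [3]
  Insert 6 (step 4): P = [1, 6] / [3] / [5];  Q = [1, 4] / [2] / [3]
  Insert 8 (step 5): P = [1, 6, 8] / [3] / [5];  Q = [1, 4, 5] / [2] / [3]
  Insert 2 (step 6): P = [1, 2, 8] / [3, 6] / [5];  Q = [1, 4, 5] / [2, 6] / [3]
  Insert 7 (step 7): P = [1, 2, 7] / [3, 6, 8] / [5];  Q = [1, 4, 5] / [2, 6, 7] / [3]
  Insert 4 (step 8): P = [1, 2, 4] / [3, 6, 7] / [5, 8];  Q = [1, 4, 5] / [2, 6, 7] / [3, 8]
Final shape: (3, 3, 2).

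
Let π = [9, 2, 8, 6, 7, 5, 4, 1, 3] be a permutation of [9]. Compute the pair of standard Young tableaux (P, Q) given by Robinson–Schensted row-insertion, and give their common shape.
P = [1, 3, 7] / [2, 4] / [5] / [6] / [8] / [9];  Q = [1, 3, 5] / [2, 9] / [4] / [6] / [7] / [8];  common shape = (3, 2, 1, 1, 1, 1)

Row-insert the values π_1, π_2, … into P one at a time, bumping the leftmost entry strictly greater than the inserted value down to the next row. The recording tableau Q records, in position (i, j), the step at which that cell was added to P.
  Insert 9 (step 1): P = [9];  Q = [1]
  Insert 2 (step 2): P = [2] / [9];  Q = [1] / [2]
  Insert 8 (step 3): P = [2, 8] / [9];  Q = [1, 3] / [2]
  Insert 6 (step 4): P = [2, 6] / [8] / [9];  Q = [1, 3] / [2] / [4]
  Insert 7 (step 5): P = [2, 6, 7] / [8] / [9];  Q = [1, 3, 5] / [2] / [4]
  Insert 5 (step 6): P = [2, 5, 7] / [6] / [8] / [9];  Q = [1, 3, 5] / [2] / [4] / [6]
  Insert 4 (step 7): P = [2, 4, 7] / [5] / [6] / [8] / [9];  Q = [1, 3, 5] / [2] / [4] / [6] / [7]
  Insert 1 (step 8): P = [1, 4, 7] / [2] / [5] / [6] / [8] / [9];  Q = [1, 3, 5] / [2] / [4] / [6] / [7] / [8]
  Insert 3 (step 9): P = [1, 3, 7] / [2, 4] / [5] / [6] / [8] / [9];  Q = [1, 3, 5] / [2, 9] / [4] / [6] / [7] / [8]
Final shape: (3, 2, 1, 1, 1, 1).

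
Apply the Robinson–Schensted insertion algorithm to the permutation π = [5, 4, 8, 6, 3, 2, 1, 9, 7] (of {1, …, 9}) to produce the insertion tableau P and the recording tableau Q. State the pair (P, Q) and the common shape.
P = [1, 6, 7] / [2, 8, 9] / [3] / [4] / [5];  Q = [1, 3, 8] / [2, 4, 9] / [5] / [6] / [7];  common shape = (3, 3, 1, 1, 1)

Row-insert the values π_1, π_2, … into P one at a time, bumping the leftmost entry strictly greater than the inserted value down to the next row. The recording tableau Q records, in position (i, j), the step at which that cell was added to P.
  Insert 5 (step 1): P = [5];  Q = [1]
  Insert 4 (step 2): P = [4] / [5];  Q = [1] / [2]
  Insert 8 (step 3): P = [4, 8] / [5];  Q = [1, 3] / [2]
  Insert 6 (step 4): P = [4, 6] / [5, 8];  Q = [1, 3] / [2, 4]
  Insert 3 (step 5): P = [3, 6] / [4, 8] / [5];  Q = [1, 3] / [2, 4] / [5]
  Insert 2 (step 6): P = [2, 6] / [3, 8] / [4] / [5];  Q = [1, 3] / [2, 4] / [5] / [6]
  Insert 1 (step 7): P = [1, 6] / [2, 8] / [3] / [4] / [5];  Q = [1, 3] / [2, 4] / [5] / [6] / [7]
  Insert 9 (step 8): P = [1, 6, 9] / [2, 8] / [3] / [4] / [5];  Q = [1, 3, 8] / [2, 4] / [5] / [6] / [7]
  Insert 7 (step 9): P = [1, 6, 7] / [2, 8, 9] / [3] / [4] / [5];  Q = [1, 3, 8] / [2, 4, 9] / [5] / [6] / [7]
Final shape: (3, 3, 1, 1, 1).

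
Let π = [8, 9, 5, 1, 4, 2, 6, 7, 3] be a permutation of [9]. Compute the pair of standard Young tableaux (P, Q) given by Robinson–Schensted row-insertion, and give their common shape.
P = [1, 2, 3, 7] / [4, 6] / [5, 9] / [8];  Q = [1, 2, 7, 8] / [3, 5] / [4, 9] / [6];  common shape = (4, 2, 2, 1)

Row-insert the values π_1, π_2, … into P one at a time, bumping the leftmost entry strictly greater than the inserted value down to the next row. The recording tableau Q records, in position (i, j), the step at which that cell was added to P.
  Insert 8 (step 1): P = [8];  Q = [1]
  Insert 9 (step 2): P = [8, 9];  Q = [1, 2]
  Insert 5 (step 3): P = [5, 9] / [8];  Q = [1, 2] / [3]
  Insert 1 (step 4): P = [1, 9] / [5] / [8];  Q = [1, 2] / [3] / [4]
  Insert 4 (step 5): P = [1, 4] / [5, 9] / [8];  Q = [1, 2] / [3, 5] / [4]
  Insert 2 (step 6): P = [1, 2] / [4, 9] / [5] / [8];  Q = [1, 2] / [3, 5] / [4] / [6]
  Insert 6 (step 7): P = [1, 2, 6] / [4, 9] / [5] / [8];  Q = [1, 2, 7] / [3, 5] / [4] / [6]
  Insert 7 (step 8): P = [1, 2, 6, 7] / [4, 9] / [5] / [8];  Q = [1, 2, 7, 8] / [3, 5] / [4] / [6]
  Insert 3 (step 9): P = [1, 2, 3, 7] / [4, 6] / [5, 9] / [8];  Q = [1, 2, 7, 8] / [3, 5] / [4, 9] / [6]
Final shape: (4, 2, 2, 1).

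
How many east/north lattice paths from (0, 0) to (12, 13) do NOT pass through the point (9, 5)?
Number of paths = 4869970

Total paths from (0, 0) to (12, 13): C(25, 12) = 5200300. Paths through (9, 5): (paths (0, 0) → (9, 5)) × (paths (9, 5) → (12, 13)) = C(14, 9) · C(11, 3) = 2002 · 165 = 330330. Avoidance count = 5200300 − 330330 = 4869970.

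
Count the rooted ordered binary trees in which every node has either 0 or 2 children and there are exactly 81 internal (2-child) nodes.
C_81 = 4462290049988320482463241297506133183499654740

These full binary trees are counted by the Catalan number C_n = (1/(n + 1)) · C(2n, n). For n = 81: C_81 = (1/82) · C(162, 81) = 365907784099042279561985786395502921046971688680/82 = 4462290049988320482463241297506133183499654740.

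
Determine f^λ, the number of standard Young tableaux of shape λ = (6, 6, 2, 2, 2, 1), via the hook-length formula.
# SYT of shape (6, 6, 2, 2, 2, 1) = 14814072

Hook-length formula: f^λ = n! / Π hook(c), product over all cells c of the Young diagram. For λ = (6, 6, 2, 2, 2, 1), n = 19 boxes. Hook lengths by row (left-to-right, top-to-bottom): [11, 9, 5, 4, 3, 2]; [10, 8, 4, 3, 2, 1]; [5, 3]; [4, 2]; [3, 1]; [1]. Product of hooks = 8211456000. So f^λ = 19! / 8211456000 = 121645100408832000 / 8211456000 = 14814072.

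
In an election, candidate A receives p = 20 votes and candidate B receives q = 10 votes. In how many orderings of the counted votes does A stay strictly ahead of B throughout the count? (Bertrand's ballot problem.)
Strict-lead orderings = 10015005

Total orderings of the 30 votes with 20 for A: C(30, 20) = 30045015. By the Bertrand ballot formula (Cycle Lemma / reflection principle), the number of orderings in which A is strictly ahead of B throughout is (p − q)/(p + q) · C(p + q, p) = (20 − 10)/(20 + 10) · 30045015 = 10015005.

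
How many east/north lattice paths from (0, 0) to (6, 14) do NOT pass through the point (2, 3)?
Number of paths = 25110

Total paths from (0, 0) to (6, 14): C(20, 6) = 38760. Paths through (2, 3): (paths (0, 0) → (2, 3)) × (paths (2, 3) → (6, 14)) = C(5, 2) · C(15, 4) = 10 · 1365 = 13650. Avoidance count = 38760 − 13650 = 25110.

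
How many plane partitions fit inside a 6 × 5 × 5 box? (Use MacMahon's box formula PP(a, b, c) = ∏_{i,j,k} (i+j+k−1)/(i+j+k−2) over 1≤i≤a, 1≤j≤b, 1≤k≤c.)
PP(6, 5, 5) = 3184461423

Evaluate the triple product over i = 1..6, j = 1..5, k = 1..5. The factors are (2/1) · (3/2) · (4/3) · (5/4) · (6/5) · (3/2) · (4/3) · (5/4) · … (150 factors total). The numerators and denominators telescope so the product is an integer; carrying out the multiplication exactly gives PP(6, 5, 5) = 3184461423.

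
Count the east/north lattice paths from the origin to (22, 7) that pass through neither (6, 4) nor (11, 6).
Number of paths = 1261698

Inclusion–exclusion. Total paths: C(29, 22) = 1560780. Through P₁: C(10, 6)·C(19, 16) = 203490. Through P₂: C(17, 11)·C(12, 11) = 148512. Since P₁ is strictly southwest of P₂, a monotone path through both must visit P₁ then P₂; paths through both = C(10, 6)·C(7, 5)·C(12, 11) = 52920. Avoid both = 1560780 − 203490 − 148512 + 52920 = 1261698.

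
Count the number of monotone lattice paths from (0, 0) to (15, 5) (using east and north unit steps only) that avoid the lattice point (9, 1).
Number of paths = 13404

Total paths from (0, 0) to (15, 5): C(20, 15) = 15504. Paths through (9, 1): (paths (0, 0) → (9, 1)) × (paths (9, 1) → (15, 5)) = C(10, 9) · C(10, 6) = 10 · 210 = 2100. Avoidance count = 15504 − 2100 = 13404.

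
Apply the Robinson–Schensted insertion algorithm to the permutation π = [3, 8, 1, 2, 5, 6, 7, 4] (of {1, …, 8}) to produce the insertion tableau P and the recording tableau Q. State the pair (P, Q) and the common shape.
P = [1, 2, 4, 6, 7] / [3, 5] / [8];  Q = [1, 2, 5, 6, 7] / [3, 4] / [8];  common shape = (5, 2, 1)

Row-insert the values π_1, π_2, … into P one at a time, bumping the leftmost entry strictly greater than the inserted value down to the next row. The recording tableau Q records, in position (i, j), the step at which that cell was added to P.
  Insert 3 (step 1): P = [3];  Q = [1]
  Insert 8 (step 2): P = [3, 8];  Q = [1, 2]
  Insert 1 (step 3): P = [1, 8] / [3];  Q = [1, 2] / [3]
  Insert 2 (step 4): P = [1, 2] / [3, 8];  Q = [1, 2] / [3, 4]
  Insert 5 (step 5): P = [1, 2, 5] / [3, 8];  Q = [1, 2, 5] / [3, 4]
  Insert 6 (step 6): P = [1, 2, 5, 6] / [3, 8];  Q = [1, 2, 5, 6] / [3, 4]
  Insert 7 (step 7): P = [1, 2, 5, 6, 7] / [3, 8];  Q = [1, 2, 5, 6, 7] / [3, 4]
  Insert 4 (step 8): P = [1, 2, 4, 6, 7] / [3, 5] / [8];  Q = [1, 2, 5, 6, 7] / [3, 4] / [8]
Final shape: (5, 2, 1).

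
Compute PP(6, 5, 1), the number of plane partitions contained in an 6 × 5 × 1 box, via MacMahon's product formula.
PP(6, 5, 1) = 462

Evaluate the triple product over i = 1..6, j = 1..5, k = 1..1. The factors are (2/1) · (3/2) · (4/3) · (5/4) · (6/5) · (3/2) · (4/3) · (5/4) · … (30 factors total). The numerators and denominators telescope so the product is an integer; carrying out the multiplication exactly gives PP(6, 5, 1) = 462.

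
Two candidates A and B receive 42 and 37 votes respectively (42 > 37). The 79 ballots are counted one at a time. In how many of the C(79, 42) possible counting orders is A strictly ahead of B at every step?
Strict-lead orderings = 2927962836538397607950

Total orderings of the 79 votes with 42 for A: C(79, 42) = 46261812817306682205610. By the Bertrand ballot formula (Cycle Lemma / reflection principle), the number of orderings in which A is strictly ahead of B throughout is (p − q)/(p + q) · C(p + q, p) = (42 − 37)/(42 + 37) · 46261812817306682205610 = 2927962836538397607950.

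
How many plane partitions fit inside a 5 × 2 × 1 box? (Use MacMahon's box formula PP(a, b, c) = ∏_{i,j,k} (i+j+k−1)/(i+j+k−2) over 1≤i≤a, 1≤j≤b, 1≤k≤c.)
PP(5, 2, 1) = 21

Evaluate the triple product over i = 1..5, j = 1..2, k = 1..1. The factors are (2/1) · (3/2) · (3/2) · (4/3) · (4/3) · (5/4) · (5/4) · (6/5) · … (10 factors total). The numerators and denominators telescope so the product is an integer; carrying out the multiplication exactly gives PP(5, 2, 1) = 21.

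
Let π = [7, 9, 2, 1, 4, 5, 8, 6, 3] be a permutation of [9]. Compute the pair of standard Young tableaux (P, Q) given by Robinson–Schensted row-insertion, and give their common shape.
P = [1, 3, 5, 6] / [2, 4] / [7, 8] / [9];  Q = [1, 2, 6, 7] / [3, 5] / [4, 8] / [9];  common shape = (4, 2, 2, 1)

Row-insert the values π_1, π_2, … into P one at a time, bumping the leftmost entry strictly greater than the inserted value down to the next row. The recording tableau Q records, in position (i, j), the step at which that cell was added to P.
  Insert 7 (step 1): P = [7];  Q = [1]
  Insert 9 (step 2): P = [7, 9];  Q = [1, 2]
  Insert 2 (step 3): P = [2, 9] / [7];  Q = [1, 2] / [3]
  Insert 1 (step 4): P = [1, 9] / [2] / [7];  Q = [1, 2] / [3] / [4]
  Insert 4 (step 5): P = [1, 4] / [2, 9] / [7];  Q = [1, 2] / [3, 5] / [4]
  Insert 5 (step 6): P = [1, 4, 5] / [2, 9] / [7];  Q = [1, 2, 6] / [3, 5] / [4]
  Insert 8 (step 7): P = [1, 4, 5, 8] / [2, 9] / [7];  Q = [1, 2, 6, 7] / [3, 5] / [4]
  Insert 6 (step 8): P = [1, 4, 5, 6] / [2, 8] / [7, 9];  Q = [1, 2, 6, 7] / [3, 5] / [4, 8]
  Insert 3 (step 9): P = [1, 3, 5, 6] / [2, 4] / [7, 8] / [9];  Q = [1, 2, 6, 7] / [3, 5] / [4, 8] / [9]
Final shape: (4, 2, 2, 1).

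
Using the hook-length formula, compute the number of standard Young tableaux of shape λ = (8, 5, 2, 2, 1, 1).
# SYT of shape (8, 5, 2, 2, 1, 1) = 28651392

Hook-length formula: f^λ = n! / Π hook(c), product over all cells c of the Young diagram. For λ = (8, 5, 2, 2, 1, 1), n = 19 boxes. Hook lengths by row (left-to-right, top-to-bottom): [13, 10, 7, 6, 5, 3, 2, 1]; [9, 6, 3, 2, 1]; [5, 2]; [4, 1]; [2]; [1]. Product of hooks = 4245696000. So f^λ = 19! / 4245696000 = 121645100408832000 / 4245696000 = 28651392.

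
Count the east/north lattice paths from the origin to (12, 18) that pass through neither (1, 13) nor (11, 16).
Number of paths = 47330400

Inclusion–exclusion. Total paths: C(30, 12) = 86493225. Through P₁: C(14, 1)·C(16, 11) = 61152. Through P₂: C(27, 11)·C(3, 1) = 39113685. Since P₁ is strictly southwest of P₂, a monotone path through both must visit P₁ then P₂; paths through both = C(14, 1)·C(13, 10)·C(3, 1) = 12012. Avoid both = 86493225 − 61152 − 39113685 + 12012 = 47330400.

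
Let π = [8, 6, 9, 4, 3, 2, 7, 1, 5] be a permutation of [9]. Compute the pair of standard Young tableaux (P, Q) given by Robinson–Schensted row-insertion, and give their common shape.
P = [1, 5] / [2, 7] / [3, 9] / [4] / [6] / [8];  Q = [1, 3] / [2, 7] / [4, 9] / [5] / [6] / [8];  common shape = (2, 2, 2, 1, 1, 1)

Row-insert the values π_1, π_2, … into P one at a time, bumping the leftmost entry strictly greater than the inserted value down to the next row. The recording tableau Q records, in position (i, j), the step at which that cell was added to P.
  Insert 8 (step 1): P = [8];  Q = [1]
  Insert 6 (step 2): P = [6] / [8];  Q = [1] / [2]
  Insert 9 (step 3): P = [6, 9] / [8];  Q = [1, 3] / [2]
  Insert 4 (step 4): P = [4, 9] / [6] / [8];  Q = [1, 3] / [2] / [4]
  Insert 3 (step 5): P = [3, 9] / [4] / [6] / [8];  Q = [1, 3] / [2] / [4] / [5]
  Insert 2 (step 6): P = [2, 9] / [3] / [4] / [6] / [8];  Q = [1, 3] / [2] / [4] / [5] / [6]
  Insert 7 (step 7): P = [2, 7] / [3, 9] / [4] / [6] / [8];  Q = [1, 3] / [2, 7] / [4] / [5] / [6]
  Insert 1 (step 8): P = [1, 7] / [2, 9] / [3] / [4] / [6] / [8];  Q = [1, 3] / [2, 7] / [4] / [5] / [6] / [8]
  Insert 5 (step 9): P = [1, 5] / [2, 7] / [3, 9] / [4] / [6] / [8];  Q = [1, 3] / [2, 7] / [4, 9] / [5] / [6] / [8]
Final shape: (2, 2, 2, 1, 1, 1).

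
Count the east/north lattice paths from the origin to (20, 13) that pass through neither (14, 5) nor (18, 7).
Number of paths = 529671716

Inclusion–exclusion. Total paths: C(33, 20) = 573166440. Through P₁: C(19, 14)·C(14, 6) = 34918884. Through P₂: C(25, 18)·C(8, 2) = 13459600. Since P₁ is strictly southwest of P₂, a monotone path through both must visit P₁ then P₂; paths through both = C(19, 14)·C(6, 4)·C(8, 2) = 4883760. Avoid both = 573166440 − 34918884 − 13459600 + 4883760 = 529671716.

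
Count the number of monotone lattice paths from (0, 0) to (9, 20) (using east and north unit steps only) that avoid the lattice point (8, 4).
Number of paths = 10006590

Total paths from (0, 0) to (9, 20): C(29, 9) = 10015005. Paths through (8, 4): (paths (0, 0) → (8, 4)) × (paths (8, 4) → (9, 20)) = C(12, 8) · C(17, 1) = 495 · 17 = 8415. Avoidance count = 10015005 − 8415 = 10006590.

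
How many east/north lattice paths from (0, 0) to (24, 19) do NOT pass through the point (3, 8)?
Number of paths = 779183392650

Total paths from (0, 0) to (24, 19): C(43, 24) = 800472431850. Paths through (3, 8): (paths (0, 0) → (3, 8)) × (paths (3, 8) → (24, 19)) = C(11, 3) · C(32, 21) = 165 · 129024480 = 21289039200. Avoidance count = 800472431850 − 21289039200 = 779183392650.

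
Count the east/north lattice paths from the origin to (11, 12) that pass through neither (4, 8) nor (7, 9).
Number of paths = 857628

Inclusion–exclusion. Total paths: C(23, 11) = 1352078. Through P₁: C(12, 4)·C(11, 7) = 163350. Through P₂: C(16, 7)·C(7, 4) = 400400. Since P₁ is strictly southwest of P₂, a monotone path through both must visit P₁ then P₂; paths through both = C(12, 4)·C(4, 3)·C(7, 4) = 69300. Avoid both = 1352078 − 163350 − 400400 + 69300 = 857628.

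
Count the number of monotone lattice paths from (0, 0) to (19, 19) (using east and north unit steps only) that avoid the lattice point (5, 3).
Number of paths = 27201594000

Total paths from (0, 0) to (19, 19): C(38, 19) = 35345263800. Paths through (5, 3): (paths (0, 0) → (5, 3)) × (paths (5, 3) → (19, 19)) = C(8, 5) · C(30, 14) = 56 · 145422675 = 8143669800. Avoidance count = 35345263800 − 8143669800 = 27201594000.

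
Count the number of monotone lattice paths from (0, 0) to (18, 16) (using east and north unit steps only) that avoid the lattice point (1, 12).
Number of paths = 2203883625

Total paths from (0, 0) to (18, 16): C(34, 18) = 2203961430. Paths through (1, 12): (paths (0, 0) → (1, 12)) × (paths (1, 12) → (18, 16)) = C(13, 1) · C(21, 17) = 13 · 5985 = 77805. Avoidance count = 2203961430 − 77805 = 2203883625.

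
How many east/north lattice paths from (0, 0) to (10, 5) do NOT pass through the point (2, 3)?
Number of paths = 2553

Total paths from (0, 0) to (10, 5): C(15, 10) = 3003. Paths through (2, 3): (paths (0, 0) → (2, 3)) × (paths (2, 3) → (10, 5)) = C(5, 2) · C(10, 8) = 10 · 45 = 450. Avoidance count = 3003 − 450 = 2553.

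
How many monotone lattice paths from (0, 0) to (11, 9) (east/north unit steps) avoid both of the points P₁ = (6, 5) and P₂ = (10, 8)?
Number of paths = 54572

Inclusion–exclusion. Total paths: C(20, 11) = 167960. Through P₁: C(11, 6)·C(9, 5) = 58212. Through P₂: C(18, 10)·C(2, 1) = 87516. Since P₁ is strictly southwest of P₂, a monotone path through both must visit P₁ then P₂; paths through both = C(11, 6)·C(7, 4)·C(2, 1) = 32340. Avoid both = 167960 − 58212 − 87516 + 32340 = 54572.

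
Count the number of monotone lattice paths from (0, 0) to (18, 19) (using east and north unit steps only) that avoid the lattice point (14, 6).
Number of paths = 17580383100

Total paths from (0, 0) to (18, 19): C(37, 18) = 17672631900. Paths through (14, 6): (paths (0, 0) → (14, 6)) × (paths (14, 6) → (18, 19)) = C(20, 14) · C(17, 4) = 38760 · 2380 = 92248800. Avoidance count = 17672631900 − 92248800 = 17580383100.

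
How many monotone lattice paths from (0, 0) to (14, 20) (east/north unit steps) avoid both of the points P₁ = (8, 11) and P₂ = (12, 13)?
Number of paths = 867291210

Inclusion–exclusion. Total paths: C(34, 14) = 1391975640. Through P₁: C(19, 8)·C(15, 6) = 378287910. Through P₂: C(25, 12)·C(9, 2) = 187210800. Since P₁ is strictly southwest of P₂, a monotone path through both must visit P₁ then P₂; paths through both = C(19, 8)·C(6, 4)·C(9, 2) = 40814280. Avoid both = 1391975640 − 378287910 − 187210800 + 40814280 = 867291210.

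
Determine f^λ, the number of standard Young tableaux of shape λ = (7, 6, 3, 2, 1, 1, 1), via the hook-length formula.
# SYT of shape (7, 6, 3, 2, 1, 1, 1) = 714424320

Hook-length formula: f^λ = n! / Π hook(c), product over all cells c of the Young diagram. For λ = (7, 6, 3, 2, 1, 1, 1), n = 21 boxes. Hook lengths by row (left-to-right, top-to-bottom): [13, 9, 7, 5, 4, 3, 1]; [11, 7, 5, 3, 2, 1]; [7, 3, 1]; [5, 1]; [3]; [2]; [1]. Product of hooks = 71513442000. So f^λ = 21! / 71513442000 = 51090942171709440000 / 71513442000 = 714424320.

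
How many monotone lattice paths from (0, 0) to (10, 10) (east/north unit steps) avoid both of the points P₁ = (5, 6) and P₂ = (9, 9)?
Number of paths = 61644

Inclusion–exclusion. Total paths: C(20, 10) = 184756. Through P₁: C(11, 5)·C(9, 5) = 58212. Through P₂: C(18, 9)·C(2, 1) = 97240. Since P₁ is strictly southwest of P₂, a monotone path through both must visit P₁ then P₂; paths through both = C(11, 5)·C(7, 4)·C(2, 1) = 32340. Avoid both = 184756 − 58212 − 97240 + 32340 = 61644.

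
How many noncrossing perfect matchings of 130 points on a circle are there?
C_65 = 1440418573150919668872489894243865350

These noncrossing handshakes are counted by the Catalan number C_n = (1/(n + 1)) · C(2n, n). For n = 65: C_65 = (1/66) · C(130, 65) = 95067625827960698145584333020095113100/66 = 1440418573150919668872489894243865350.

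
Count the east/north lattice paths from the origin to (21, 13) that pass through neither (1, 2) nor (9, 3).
Number of paths = 549164137

Inclusion–exclusion. Total paths: C(34, 21) = 927983760. Through P₁: C(3, 1)·C(31, 20) = 254016945. Through P₂: C(12, 9)·C(22, 12) = 142262120. Since P₁ is strictly southwest of P₂, a monotone path through both must visit P₁ then P₂; paths through both = C(3, 1)·C(9, 8)·C(22, 12) = 17459442. Avoid both = 927983760 − 254016945 − 142262120 + 17459442 = 549164137.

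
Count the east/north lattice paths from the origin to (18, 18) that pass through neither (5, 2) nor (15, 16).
Number of paths = 5056454895

Inclusion–exclusion. Total paths: C(36, 18) = 9075135300. Through P₁: C(7, 5)·C(29, 13) = 1425142215. Through P₂: C(31, 15)·C(5, 3) = 3005401950. Since P₁ is strictly southwest of P₂, a monotone path through both must visit P₁ then P₂; paths through both = C(7, 5)·C(24, 10)·C(5, 3) = 411863760. Avoid both = 9075135300 − 1425142215 − 3005401950 + 411863760 = 5056454895.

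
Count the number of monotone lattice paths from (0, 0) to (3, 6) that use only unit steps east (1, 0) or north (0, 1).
Number of paths = 84

A monotone lattice path from (0, 0) to (3, 6) consists of 3 east steps and 6 north steps in some order, so it is determined by which 3 of the 9 steps are east. The count is C(9, 3) = 84.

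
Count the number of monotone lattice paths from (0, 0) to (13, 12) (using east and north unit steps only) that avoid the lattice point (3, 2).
Number of paths = 3352740

Total paths from (0, 0) to (13, 12): C(25, 13) = 5200300. Paths through (3, 2): (paths (0, 0) → (3, 2)) × (paths (3, 2) → (13, 12)) = C(5, 3) · C(20, 10) = 10 · 184756 = 1847560. Avoidance count = 5200300 − 1847560 = 3352740.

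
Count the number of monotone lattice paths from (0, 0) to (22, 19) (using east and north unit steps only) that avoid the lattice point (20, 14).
Number of paths = 215431181760

Total paths from (0, 0) to (22, 19): C(41, 22) = 244662670200. Paths through (20, 14): (paths (0, 0) → (20, 14)) × (paths (20, 14) → (22, 19)) = C(34, 20) · C(7, 2) = 1391975640 · 21 = 29231488440. Avoidance count = 244662670200 − 29231488440 = 215431181760.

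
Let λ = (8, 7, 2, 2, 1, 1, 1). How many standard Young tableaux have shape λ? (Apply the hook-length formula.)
# SYT of shape (8, 7, 2, 2, 1, 1, 1) = 768215448

Hook-length formula: f^λ = n! / Π hook(c), product over all cells c of the Young diagram. For λ = (8, 7, 2, 2, 1, 1, 1), n = 22 boxes. Hook lengths by row (left-to-right, top-to-bottom): [14, 10, 7, 6, 5, 4, 3, 1]; [12, 8, 5, 4, 3, 2, 1]; [6, 2]; [5, 1]; [3]; [2]; [1]. Product of hooks = 1463132160000. So f^λ = 22! / 1463132160000 = 1124000727777607680000 / 1463132160000 = 768215448.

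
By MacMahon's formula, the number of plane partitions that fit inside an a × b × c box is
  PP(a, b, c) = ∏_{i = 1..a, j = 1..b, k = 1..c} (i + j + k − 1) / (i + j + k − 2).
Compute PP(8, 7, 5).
PP(8, 7, 5) = 201299981193168

Evaluate the triple product over i = 1..8, j = 1..7, k = 1..5. The factors are (2/1) · (3/2) · (4/3) · (5/4) · (6/5) · (3/2) · (4/3) · (5/4) · … (280 factors total). The numerators and denominators telescope so the product is an integer; carrying out the multiplication exactly gives PP(8, 7, 5) = 201299981193168.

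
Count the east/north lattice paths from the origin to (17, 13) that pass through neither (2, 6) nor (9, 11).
Number of paths = 108424338

Inclusion–exclusion. Total paths: C(30, 17) = 119759850. Through P₁: C(8, 2)·C(22, 15) = 4775232. Through P₂: C(20, 9)·C(10, 8) = 7558200. Since P₁ is strictly southwest of P₂, a monotone path through both must visit P₁ then P₂; paths through both = C(8, 2)·C(12, 7)·C(10, 8) = 997920. Avoid both = 119759850 − 4775232 − 7558200 + 997920 = 108424338.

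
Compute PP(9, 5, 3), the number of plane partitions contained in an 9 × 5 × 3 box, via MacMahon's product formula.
PP(9, 5, 3) = 208416208

Evaluate the triple product over i = 1..9, j = 1..5, k = 1..3. The factors are (2/1) · (3/2) · (4/3) · (3/2) · (4/3) · (5/4) · (4/3) · (5/4) · … (135 factors total). The numerators and denominators telescope so the product is an integer; carrying out the multiplication exactly gives PP(9, 5, 3) = 208416208.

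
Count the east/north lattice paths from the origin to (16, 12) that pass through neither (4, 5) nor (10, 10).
Number of paths = 20529635

Inclusion–exclusion. Total paths: C(28, 16) = 30421755. Through P₁: C(9, 4)·C(19, 12) = 6348888. Through P₂: C(20, 10)·C(8, 6) = 5173168. Since P₁ is strictly southwest of P₂, a monotone path through both must visit P₁ then P₂; paths through both = C(9, 4)·C(11, 6)·C(8, 6) = 1629936. Avoid both = 30421755 − 6348888 − 5173168 + 1629936 = 20529635.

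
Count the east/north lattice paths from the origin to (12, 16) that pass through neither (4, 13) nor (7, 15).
Number of paths = 29148591

Inclusion–exclusion. Total paths: C(28, 12) = 30421755. Through P₁: C(17, 4)·C(11, 8) = 392700. Through P₂: C(22, 7)·C(6, 5) = 1023264. Since P₁ is strictly southwest of P₂, a monotone path through both must visit P₁ then P₂; paths through both = C(17, 4)·C(5, 3)·C(6, 5) = 142800. Avoid both = 30421755 − 392700 − 1023264 + 142800 = 29148591.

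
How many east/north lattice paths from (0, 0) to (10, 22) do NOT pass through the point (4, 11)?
Number of paths = 47619000

Total paths from (0, 0) to (10, 22): C(32, 10) = 64512240. Paths through (4, 11): (paths (0, 0) → (4, 11)) × (paths (4, 11) → (10, 22)) = C(15, 4) · C(17, 6) = 1365 · 12376 = 16893240. Avoidance count = 64512240 − 16893240 = 47619000.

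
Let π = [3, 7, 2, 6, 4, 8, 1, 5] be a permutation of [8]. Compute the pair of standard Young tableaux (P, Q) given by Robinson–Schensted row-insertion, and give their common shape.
P = [1, 4, 5] / [2, 6, 8] / [3] / [7];  Q = [1, 2, 6] / [3, 4, 8] / [5] / [7];  common shape = (3, 3, 1, 1)

Row-insert the values π_1, π_2, … into P one at a time, bumping the leftmost entry strictly greater than the inserted value down to the next row. The recording tableau Q records, in position (i, j), the step at which that cell was added to P.
  Insert 3 (step 1): P = [3];  Q = [1]
  Insert 7 (step 2): P = [3, 7];  Q = [1, 2]
  Insert 2 (step 3): P = [2, 7] / [3];  Q = [1, 2] / [3]
  Insert 6 (step 4): P = [2, 6] / [3, 7];  Q = [1, 2] / [3, 4]
  Insert 4 (step 5): P = [2, 4] / [3, 6] / [7];  Q = [1, 2] / [3, 4] / [5]
  Insert 8 (step 6): P = [2, 4, 8] / [3, 6] / [7];  Q = [1, 2, 6] / [3, 4] / [5]
  Insert 1 (step 7): P = [1, 4, 8] / [2, 6] / [3] / [7];  Q = [1, 2, 6] / [3, 4] / [5] / [7]
  Insert 5 (step 8): P = [1, 4, 5] / [2, 6, 8] / [3] / [7];  Q = [1, 2, 6] / [3, 4, 8] / [5] / [7]
Final shape: (3, 3, 1, 1).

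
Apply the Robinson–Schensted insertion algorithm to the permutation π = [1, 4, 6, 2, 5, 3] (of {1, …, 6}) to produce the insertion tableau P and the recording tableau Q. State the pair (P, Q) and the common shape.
P = [1, 2, 3] / [4, 5] / [6];  Q = [1, 2, 3] / [4, 5] / [6];  common shape = (3, 2, 1)

Row-insert the values π_1, π_2, … into P one at a time, bumping the leftmost entry strictly greater than the inserted value down to the next row. The recording tableau Q records, in position (i, j), the step at which that cell was added to P.
  Insert 1 (step 1): P = [1];  Q = [1]
  Insert 4 (step 2): P = [1, 4];  Q = [1, 2]
  Insert 6 (step 3): P = [1, 4, 6];  Q = [1, 2, 3]
  Insert 2 (step 4): P = [1, 2, 6] / [4];  Q = [1, 2, 3] / [4]
  Insert 5 (step 5): P = [1, 2, 5] / [4, 6];  Q = [1, 2, 3] / [4, 5]
  Insert 3 (step 6): P = [1, 2, 3] / [4, 5] / [6];  Q = [1, 2, 3] / [4, 5] / [6]
Final shape: (3, 2, 1).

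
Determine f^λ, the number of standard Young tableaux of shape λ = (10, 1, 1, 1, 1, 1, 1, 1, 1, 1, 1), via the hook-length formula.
# SYT of shape (10, 1, 1, 1, 1, 1, 1, 1, 1, 1, 1) = 92378

Hook-length formula: f^λ = n! / Π hook(c), product over all cells c of the Young diagram. For λ = (10, 1, 1, 1, 1, 1, 1, 1, 1, 1, 1), n = 20 boxes. Hook lengths by row (left-to-right, top-to-bottom): [20, 9, 8, 7, 6, 5, 4, 3, 2, 1]; [10]; [9]; [8]; [7]; [6]; [5]; [4]; [3]; [2]; [1]. Product of hooks = 26336378880000. So f^λ = 20! / 26336378880000 = 2432902008176640000 / 26336378880000 = 92378.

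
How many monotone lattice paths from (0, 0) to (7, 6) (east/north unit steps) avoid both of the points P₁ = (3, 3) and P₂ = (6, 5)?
Number of paths = 492

Inclusion–exclusion. Total paths: C(13, 7) = 1716. Through P₁: C(6, 3)·C(7, 4) = 700. Through P₂: C(11, 6)·C(2, 1) = 924. Since P₁ is strictly southwest of P₂, a monotone path through both must visit P₁ then P₂; paths through both = C(6, 3)·C(5, 3)·C(2, 1) = 400. Avoid both = 1716 − 700 − 924 + 400 = 492.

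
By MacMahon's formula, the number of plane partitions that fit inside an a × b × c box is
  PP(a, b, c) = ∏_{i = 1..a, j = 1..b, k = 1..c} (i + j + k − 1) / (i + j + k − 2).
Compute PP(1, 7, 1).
PP(1, 7, 1) = 8

Evaluate the triple product over i = 1..1, j = 1..7, k = 1..1. The factors are (2/1) · (3/2) · (4/3) · (5/4) · (6/5) · (7/6) · (8/7). The numerators and denominators telescope so the product is an integer; carrying out the multiplication exactly gives PP(1, 7, 1) = 8.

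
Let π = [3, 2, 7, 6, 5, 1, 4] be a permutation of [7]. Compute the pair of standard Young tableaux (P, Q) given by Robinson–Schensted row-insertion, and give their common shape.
P = [1, 4] / [2, 5] / [3, 6] / [7];  Q = [1, 3] / [2, 4] / [5, 7] / [6];  common shape = (2, 2, 2, 1)

Row-insert the values π_1, π_2, … into P one at a time, bumping the leftmost entry strictly greater than the inserted value down to the next row. The recording tableau Q records, in position (i, j), the step at which that cell was added to P.
  Insert 3 (step 1): P = [3];  Q = [1]
  Insert 2 (step 2): P = [2] / [3];  Q = [1] / [2]
  Insert 7 (step 3): P = [2, 7] / [3];  Q = [1, 3] / [2]
  Insert 6 (step 4): P = [2, 6] / [3, 7];  Q = [1, 3] / [2, 4]
  Insert 5 (step 5): P = [2, 5] / [3, 6] / [7];  Q = [1, 3] / [2, 4] / [5]
  Insert 1 (step 6): P = [1, 5] / [2, 6] / [3] / [7];  Q = [1, 3] / [2, 4] / [5] / [6]
  Insert 4 (step 7): P = [1, 4] / [2, 5] / [3, 6] / [7];  Q = [1, 3] / [2, 4] / [5, 7] / [6]
Final shape: (2, 2, 2, 1).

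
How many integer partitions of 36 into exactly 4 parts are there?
p(36, 4 parts) = 351

Partitions of n into exactly k parts are in bijection with partitions of n − k into at most k parts (subtract 1 from each part). So p(36, exactly 4) = p(32, parts ≤ 4). Computing via the recurrence p(m, j) = p(m, j−1) + p(m−j, j) gives 351.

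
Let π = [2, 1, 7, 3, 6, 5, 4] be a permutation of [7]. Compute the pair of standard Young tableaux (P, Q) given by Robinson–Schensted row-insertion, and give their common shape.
P = [1, 3, 4] / [2, 5] / [6] / [7];  Q = [1, 3, 5] / [2, 4] / [6] / [7];  common shape = (3, 2, 1, 1)

Row-insert the values π_1, π_2, … into P one at a time, bumping the leftmost entry strictly greater than the inserted value down to the next row. The recording tableau Q records, in position (i, j), the step at which that cell was added to P.
  Insert 2 (step 1): P = [2];  Q = [1]
  Insert 1 (step 2): P = [1] / [2];  Q = [1] / [2]
  Insert 7 (step 3): P = [1, 7] / [2];  Q = [1, 3] / [2]
  Insert 3 (step 4): P = [1, 3] / [2, 7];  Q = [1, 3] / [2, 4]
  Insert 6 (step 5): P = [1, 3, 6] / [2, 7];  Q = [1, 3, 5] / [2, 4]
  Insert 5 (step 6): P = [1, 3, 5] / [2, 6] / [7];  Q = [1, 3, 5] / [2, 4] / [6]
  Insert 4 (step 7): P = [1, 3, 4] / [2, 5] / [6] / [7];  Q = [1, 3, 5] / [2, 4] / [6] / [7]
Final shape: (3, 2, 1, 1).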